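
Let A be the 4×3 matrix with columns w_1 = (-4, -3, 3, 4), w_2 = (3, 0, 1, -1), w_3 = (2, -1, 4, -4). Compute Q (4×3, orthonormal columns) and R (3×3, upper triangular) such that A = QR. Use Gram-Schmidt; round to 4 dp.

w_1 = (-4, -3, 3, 4); ‖w_1‖ = 7.0711, so e_1 = (-0.5657, -0.4243, 0.4243, 0.5657).
e_1·w_2 = (-0.5657)·3 + (-0.4243)·0 + 0.4243·1 + 0.5657·(-1) = -1.8385.
u_2 = w_2 + 1.8385·e_1 = (1.9600, -0.7800, 1.7800, 0.0400).
‖u_2‖ = 2.7604, so e_2 = (0.7100, -0.2826, 0.6448, 0.0145).
e_1·w_3 = (-0.5657)·2 + (-0.4243)·(-1) + 0.4243·4 + 0.5657·(-4) = -1.2728; e_2·w_3 = 0.7100·2 + (-0.2826)·(-1) + 0.6448·4 + 0.0145·(-4) = 4.2240.
u_3 = w_3 + 1.2728·e_1 − 4.2240·e_2 = (-1.7192, -0.3465, 1.8163, -3.3412).
‖u_3‖ = 4.1878, so e_3 = (-0.4105, -0.0827, 0.4337, -0.7978).

Q = [[-0.5657, 0.7100, -0.4105], [-0.4243, -0.2826, -0.0827], [0.4243, 0.6448, 0.4337], [0.5657, 0.0145, -0.7978]], R = [[7.0711, -1.8385, -1.2728], [0.0000, 2.7604, 4.2240], [0.0000, 0.0000, 4.1878]]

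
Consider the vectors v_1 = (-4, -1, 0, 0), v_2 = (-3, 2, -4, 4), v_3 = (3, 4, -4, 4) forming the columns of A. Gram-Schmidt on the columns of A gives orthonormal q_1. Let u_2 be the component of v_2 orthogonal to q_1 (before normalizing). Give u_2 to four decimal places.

v_1 = (-4, -1, 0, 0); ‖v_1‖ = 4.1231, so q_1 = (-0.9701, -0.2425, 0.0000, 0.0000).
q_1·v_2 = (-0.9701)·(-3) + (-0.2425)·2 + 0.0000·(-4) + 0.0000·4 = 2.4254.
u_2 = v_2 − 2.4254·q_1 = (-0.6471, 2.5882, -4.0000, 4.0000).

u_2 = (-0.6471, 2.5882, -4.0000, 4.0000)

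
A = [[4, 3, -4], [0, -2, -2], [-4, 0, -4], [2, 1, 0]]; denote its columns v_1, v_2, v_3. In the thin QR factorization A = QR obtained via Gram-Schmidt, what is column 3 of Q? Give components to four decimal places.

q_3 = (-0.4961, -0.7247, -0.4766, 0.0389)

v_1 = (4, 0, -4, 2); ‖v_1‖ = 6.0000, so q_1 = (0.6667, 0.0000, -0.6667, 0.3333).
q_1·v_2 = 0.6667·3 + 0.0000·(-2) + (-0.6667)·0 + 0.3333·1 = 2.3333.
u_2 = v_2 − 2.3333·q_1 = (1.4444, -2.0000, 1.5556, 0.2222).
‖u_2‖ = 2.9250, so q_2 = (0.4938, -0.6838, 0.5318, 0.0760).
q_1·v_3 = 0.6667·(-4) + 0.0000·(-2) + (-0.6667)·(-4) + 0.3333·0 = 0.0000; q_2·v_3 = 0.4938·(-4) + (-0.6838)·(-2) + 0.5318·(-4) + 0.0760·0 = -2.7351.
u_3 = v_3 + 0.0000·q_1 + 2.7351·q_2 = (-2.6494, -3.8701, -2.5455, 0.2078).
‖u_3‖ = 5.3404, so q_3 = (-0.4961, -0.7247, -0.4766, 0.0389).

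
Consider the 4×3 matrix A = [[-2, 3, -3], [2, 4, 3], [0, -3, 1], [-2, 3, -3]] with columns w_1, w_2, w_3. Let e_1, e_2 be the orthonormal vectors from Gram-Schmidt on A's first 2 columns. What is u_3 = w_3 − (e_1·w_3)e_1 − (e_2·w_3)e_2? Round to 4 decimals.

e_1 = w_1/‖w_1‖ = (-2, 2, 0, -2)/3.4641 = (-0.5774, 0.5774, 0.0000, -0.5774).
r_{12} = e_1·w_2 = -1.1547.
u_2 = w_2 + 1.1547·e_1 = (2.3333, 4.6667, -3.0000, 2.3333).
‖u_2‖ = 6.4550, so e_2 = (0.3615, 0.7230, -0.4648, 0.3615).
r_{13} = e_1·w_3 = 5.1962; r_{23} = e_2·w_3 = -0.4648.
u_3 = w_3 − 5.1962·e_1 + 0.4648·e_2 = (0.1680, 0.3360, 0.7840, 0.1680).

u_3 = (0.1680, 0.3360, 0.7840, 0.1680)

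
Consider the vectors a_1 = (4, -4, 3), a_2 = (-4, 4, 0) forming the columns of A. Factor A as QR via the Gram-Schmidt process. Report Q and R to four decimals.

e_1 = a_1/‖a_1‖ = (4, -4, 3)/6.4031 = (0.6247, -0.6247, 0.4685).
r_{12} = e_1·a_2 = -4.9976.
u_2 = a_2 + 4.9976·e_1 = (-0.8780, 0.8780, 2.3415).
‖u_2‖ = 2.6504, so e_2 = (-0.3313, 0.3313, 0.8835).

Q = [[0.6247, -0.3313], [-0.6247, 0.3313], [0.4685, 0.8835]], R = [[6.4031, -4.9976], [0.0000, 2.6504]]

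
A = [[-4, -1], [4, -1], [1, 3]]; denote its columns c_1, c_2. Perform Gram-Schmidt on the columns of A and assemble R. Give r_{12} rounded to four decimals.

c_1 = (-4, 4, 1); ‖c_1‖ = 5.7446, so e_1 = (-0.6963, 0.6963, 0.1741).
r_{12} = e_1·c_2 = 0.5222.

r_{12} = 0.5222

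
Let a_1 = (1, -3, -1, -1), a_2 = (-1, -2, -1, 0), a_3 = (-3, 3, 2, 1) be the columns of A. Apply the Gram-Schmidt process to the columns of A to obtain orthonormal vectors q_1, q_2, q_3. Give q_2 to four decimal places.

a_1 = (1, -3, -1, -1); ‖a_1‖ = 3.4641, so q_1 = (0.2887, -0.8660, -0.2887, -0.2887).
q_1·a_2 = 0.2887·(-1) + (-0.8660)·(-2) + (-0.2887)·(-1) + (-0.2887)·0 = 1.7321.
u_2 = a_2 − 1.7321·q_1 = (-1.5000, -0.5000, -0.5000, 0.5000).
‖u_2‖ = 1.7321, so q_2 = (-0.8660, -0.2887, -0.2887, 0.2887).

q_2 = (-0.8660, -0.2887, -0.2887, 0.2887)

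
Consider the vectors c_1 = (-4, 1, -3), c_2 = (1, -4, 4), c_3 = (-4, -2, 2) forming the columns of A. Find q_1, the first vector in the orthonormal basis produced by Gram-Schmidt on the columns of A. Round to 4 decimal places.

q_1 = (-0.7845, 0.1961, -0.5883)

c_1 = (-4, 1, -3); ‖c_1‖ = 5.0990, so q_1 = (-0.7845, 0.1961, -0.5883).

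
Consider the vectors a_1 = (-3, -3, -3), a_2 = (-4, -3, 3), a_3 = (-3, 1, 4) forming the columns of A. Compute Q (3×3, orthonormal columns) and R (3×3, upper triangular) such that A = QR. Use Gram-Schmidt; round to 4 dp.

Q = [[-0.5774, -0.4981, -0.6470], [-0.5774, -0.3113, 0.7548], [-0.5774, 0.8093, -0.1078]], R = [[5.1962, 2.3094, -1.1547], [0.0000, 5.3541, 4.4203], [0.0000, 0.0000, 2.2645]]

e_1 = a_1/‖a_1‖ = (-3, -3, -3)/5.1962 = (-0.5774, -0.5774, -0.5774).
r_{12} = e_1·a_2 = 2.3094.
u_2 = a_2 − 2.3094·e_1 = (-2.6667, -1.6667, 4.3333).
‖u_2‖ = 5.3541, so e_2 = (-0.4981, -0.3113, 0.8093).
r_{13} = e_1·a_3 = -1.1547; r_{23} = e_2·a_3 = 4.4203.
u_3 = a_3 + 1.1547·e_1 − 4.4203·e_2 = (-1.4651, 1.7093, -0.2442).
‖u_3‖ = 2.2645, so e_3 = (-0.6470, 0.7548, -0.1078).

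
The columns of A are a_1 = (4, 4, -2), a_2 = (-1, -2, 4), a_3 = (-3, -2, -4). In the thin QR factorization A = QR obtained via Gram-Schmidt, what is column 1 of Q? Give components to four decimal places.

q_1 = (0.6667, 0.6667, -0.3333)

q_1 = a_1/‖a_1‖ = (4, 4, -2)/6.0000 = (0.6667, 0.6667, -0.3333).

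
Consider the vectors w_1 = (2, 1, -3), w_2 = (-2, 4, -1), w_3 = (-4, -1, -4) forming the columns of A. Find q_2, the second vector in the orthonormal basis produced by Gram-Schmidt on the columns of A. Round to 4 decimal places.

q_2 = (-0.5383, 0.8391, -0.0792)

w_1 = (2, 1, -3); ‖w_1‖ = 3.7417, so q_1 = (0.5345, 0.2673, -0.8018).
q_1·w_2 = 0.5345·(-2) + 0.2673·4 + (-0.8018)·(-1) = 0.8018.
u_2 = w_2 − 0.8018·q_1 = (-2.4286, 3.7857, -0.3571).
‖u_2‖ = 4.5119, so q_2 = (-0.5383, 0.8391, -0.0792).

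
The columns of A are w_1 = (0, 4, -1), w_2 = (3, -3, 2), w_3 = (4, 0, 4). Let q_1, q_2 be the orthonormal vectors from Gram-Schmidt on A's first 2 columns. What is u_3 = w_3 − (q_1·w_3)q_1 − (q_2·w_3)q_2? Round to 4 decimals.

w_1 = (0, 4, -1); ‖w_1‖ = 4.1231, so q_1 = (0.0000, 0.9701, -0.2425).
q_1·w_2 = 0.0000·3 + 0.9701·(-3) + (-0.2425)·2 = -3.3955.
u_2 = w_2 + 3.3955·q_1 = (3.0000, 0.2941, 1.1765).
‖u_2‖ = 3.2358, so q_2 = (0.9271, 0.0909, 0.3636).
q_1·w_3 = 0.0000·4 + 0.9701·0 + (-0.2425)·4 = -0.9701; q_2·w_3 = 0.9271·4 + 0.0909·0 + 0.3636·4 = 5.1628.
u_3 = w_3 + 0.9701·q_1 − 5.1628·q_2 = (-0.7865, 0.4719, 1.8876).

u_3 = (-0.7865, 0.4719, 1.8876)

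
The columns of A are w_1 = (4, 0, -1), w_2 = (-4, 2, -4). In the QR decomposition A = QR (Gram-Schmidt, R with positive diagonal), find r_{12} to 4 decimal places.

e_1 = w_1/‖w_1‖ = (4, 0, -1)/4.1231 = (0.9701, 0.0000, -0.2425).
r_{12} = e_1·w_2 = -2.9104.

r_{12} = -2.9104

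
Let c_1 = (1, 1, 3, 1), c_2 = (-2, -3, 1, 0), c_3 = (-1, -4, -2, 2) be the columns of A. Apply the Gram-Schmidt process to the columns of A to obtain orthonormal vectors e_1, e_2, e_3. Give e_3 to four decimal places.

e_3 = (0.3631, -0.3363, -0.2828, 0.8217)

c_1 = (1, 1, 3, 1); ‖c_1‖ = 3.4641, so e_1 = (0.2887, 0.2887, 0.8660, 0.2887).
e_1·c_2 = 0.2887·(-2) + 0.2887·(-3) + 0.8660·1 + 0.2887·0 = -0.5774.
u_2 = c_2 + 0.5774·e_1 = (-1.8333, -2.8333, 1.5000, 0.1667).
‖u_2‖ = 3.6968, so e_2 = (-0.4959, -0.7664, 0.4058, 0.0451).
e_1·c_3 = 0.2887·(-1) + 0.2887·(-4) + 0.8660·(-2) + 0.2887·2 = -2.5981; e_2·c_3 = (-0.4959)·(-1) + (-0.7664)·(-4) + 0.4058·(-2) + 0.0451·2 = 2.8403.
u_3 = c_3 + 2.5981·e_1 − 2.8403·e_2 = (1.1585, -1.0732, -0.9024, 2.6220).
‖u_3‖ = 3.1911, so e_3 = (0.3631, -0.3363, -0.2828, 0.8217).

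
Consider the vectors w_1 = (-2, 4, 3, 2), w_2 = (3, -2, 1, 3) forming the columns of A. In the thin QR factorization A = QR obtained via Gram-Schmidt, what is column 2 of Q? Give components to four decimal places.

q_1 = w_1/‖w_1‖ = (-2, 4, 3, 2)/5.7446 = (-0.3482, 0.6963, 0.5222, 0.3482).
r_{12} = q_1·w_2 = -0.8704.
u_2 = w_2 + 0.8704·q_1 = (2.6970, -1.3939, 1.4545, 3.3030).
‖u_2‖ = 4.7162, so q_2 = (0.5719, -0.2956, 0.3084, 0.7004).

q_2 = (0.5719, -0.2956, 0.3084, 0.7004)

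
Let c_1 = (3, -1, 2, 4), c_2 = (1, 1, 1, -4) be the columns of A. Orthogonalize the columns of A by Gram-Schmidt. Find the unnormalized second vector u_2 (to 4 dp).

u_2 = (2.2000, 0.6000, 1.8000, -2.4000)

c_1 = (3, -1, 2, 4); ‖c_1‖ = 5.4772, so e_1 = (0.5477, -0.1826, 0.3651, 0.7303).
e_1·c_2 = 0.5477·1 + (-0.1826)·1 + 0.3651·1 + 0.7303·(-4) = -2.1909.
u_2 = c_2 + 2.1909·e_1 = (2.2000, 0.6000, 1.8000, -2.4000).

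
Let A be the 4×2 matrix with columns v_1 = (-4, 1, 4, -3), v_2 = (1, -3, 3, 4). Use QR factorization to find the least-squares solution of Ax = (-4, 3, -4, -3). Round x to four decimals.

x = (0.1133, -1.0345)

v_1 = (-4, 1, 4, -3); ‖v_1‖ = 6.4807, so e_1 = (-0.6172, 0.1543, 0.6172, -0.4629).
e_1·v_2 = (-0.6172)·1 + 0.1543·(-3) + 0.6172·3 + (-0.4629)·4 = -1.0801.
u_2 = v_2 + 1.0801·e_1 = (0.3333, -2.8333, 3.6667, 3.5000).
‖u_2‖ = 5.8166, so e_2 = (0.0573, -0.4871, 0.6304, 0.6017).
Qᵀb = (1.8516, -6.0172).
Back-substitute: x_2 = -6.0172/5.8166 = -1.0345.
x_1 = (1.8516 + 1.0801·(-1.0345))/6.4807 = 0.1133.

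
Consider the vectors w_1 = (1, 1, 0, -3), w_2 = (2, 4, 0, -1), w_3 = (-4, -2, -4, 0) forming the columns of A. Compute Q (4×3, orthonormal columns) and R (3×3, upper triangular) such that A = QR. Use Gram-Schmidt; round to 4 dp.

w_1 = (1, 1, 0, -3); ‖w_1‖ = 3.3166, so e_1 = (0.3015, 0.3015, 0.0000, -0.9045).
e_1·w_2 = 0.3015·2 + 0.3015·4 + 0.0000·0 + (-0.9045)·(-1) = 2.7136.
u_2 = w_2 − 2.7136·e_1 = (1.1818, 3.1818, 0.0000, 1.4545).
‖u_2‖ = 3.6927, so e_2 = (0.3200, 0.8616, 0.0000, 0.3939).
e_1·w_3 = 0.3015·(-4) + 0.3015·(-2) + 0.0000·(-4) + (-0.9045)·0 = -1.8091; e_2·w_3 = 0.3200·(-4) + 0.8616·(-2) + 0.0000·(-4) + 0.3939·0 = -3.0034.
u_3 = w_3 + 1.8091·e_1 + 3.0034·e_2 = (-2.4933, 1.1333, -4.0000, -0.4533).
‖u_3‖ = 4.8689, so e_3 = (-0.5121, 0.2328, -0.8215, -0.0931).

Q = [[0.3015, 0.3200, -0.5121], [0.3015, 0.8616, 0.2328], [0.0000, 0.0000, -0.8215], [-0.9045, 0.3939, -0.0931]], R = [[3.3166, 2.7136, -1.8091], [0.0000, 3.6927, -3.0034], [0.0000, 0.0000, 4.8689]]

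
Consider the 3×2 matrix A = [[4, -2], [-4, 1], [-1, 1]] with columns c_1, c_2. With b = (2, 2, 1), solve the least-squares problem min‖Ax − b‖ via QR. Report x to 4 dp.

c_1 = (4, -4, -1); ‖c_1‖ = 5.7446, so e_1 = (0.6963, -0.6963, -0.1741).
e_1·c_2 = 0.6963·(-2) + (-0.6963)·1 + (-0.1741)·1 = -2.2630.
u_2 = c_2 + 2.2630·e_1 = (-0.4242, -0.5758, 0.6061).
‖u_2‖ = 0.9374, so e_2 = (-0.4526, -0.6142, 0.6465).
Qᵀb = (-0.1741, -1.4870).
Back-substitute: x_2 = -1.4870/0.9374 = -1.5862.
x_1 = (-0.1741 + 2.2630·(-1.5862))/5.7446 = -0.6552.

x = (-0.6552, -1.5862)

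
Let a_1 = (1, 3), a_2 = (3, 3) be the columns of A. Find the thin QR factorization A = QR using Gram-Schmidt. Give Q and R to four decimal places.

Q = [[0.3162, 0.9487], [0.9487, -0.3162]], R = [[3.1623, 3.7947], [0.0000, 1.8974]]

a_1 = (1, 3); ‖a_1‖ = 3.1623, so q_1 = (0.3162, 0.9487).
q_1·a_2 = 0.3162·3 + 0.9487·3 = 3.7947.
u_2 = a_2 − 3.7947·q_1 = (1.8000, -0.6000).
‖u_2‖ = 1.8974, so q_2 = (0.9487, -0.3162).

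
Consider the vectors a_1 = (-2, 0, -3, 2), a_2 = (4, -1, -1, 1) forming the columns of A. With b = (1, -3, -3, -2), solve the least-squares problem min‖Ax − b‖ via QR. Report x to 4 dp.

x = (0.2580, 0.4618)

q_1 = a_1/‖a_1‖ = (-2, 0, -3, 2)/4.1231 = (-0.4851, 0.0000, -0.7276, 0.4851).
r_{12} = q_1·a_2 = -0.7276.
u_2 = a_2 + 0.7276·q_1 = (3.6471, -1.0000, -1.5294, 1.3529).
‖u_2‖ = 4.2977, so q_2 = (0.8486, -0.2327, -0.3559, 0.3148).
Qᵀb = (0.7276, 1.9846).
Back-substitute: x_2 = 1.9846/4.2977 = 0.4618.
x_1 = (0.7276 + 0.7276·0.4618)/4.1231 = 0.2580.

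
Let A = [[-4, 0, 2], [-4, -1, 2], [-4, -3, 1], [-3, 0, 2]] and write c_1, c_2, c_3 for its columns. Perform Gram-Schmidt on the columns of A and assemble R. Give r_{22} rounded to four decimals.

c_1 = (-4, -4, -4, -3); ‖c_1‖ = 7.5498, so q_1 = (-0.5298, -0.5298, -0.5298, -0.3974).
q_1·c_2 = (-0.5298)·0 + (-0.5298)·(-1) + (-0.5298)·(-3) + (-0.3974)·0 = 2.1193.
u_2 = c_2 − 2.1193·q_1 = (1.1228, 0.1228, -1.8772, 0.8421).
r_{22} = ‖u_2‖ = 2.3471.

r_{22} = 2.3471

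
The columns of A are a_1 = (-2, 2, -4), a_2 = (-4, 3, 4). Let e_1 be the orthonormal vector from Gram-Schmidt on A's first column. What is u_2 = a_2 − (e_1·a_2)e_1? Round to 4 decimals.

u_2 = (-4.1667, 3.1667, 3.6667)

a_1 = (-2, 2, -4); ‖a_1‖ = 4.8990, so e_1 = (-0.4082, 0.4082, -0.8165).
e_1·a_2 = (-0.4082)·(-4) + 0.4082·3 + (-0.8165)·4 = -0.4082.
u_2 = a_2 + 0.4082·e_1 = (-4.1667, 3.1667, 3.6667).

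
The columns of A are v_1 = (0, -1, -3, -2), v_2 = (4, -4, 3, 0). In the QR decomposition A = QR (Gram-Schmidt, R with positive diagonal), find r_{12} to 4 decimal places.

r_{12} = -1.3363

e_1 = v_1/‖v_1‖ = (0, -1, -3, -2)/3.7417 = (0.0000, -0.2673, -0.8018, -0.5345).
r_{12} = e_1·v_2 = -1.3363.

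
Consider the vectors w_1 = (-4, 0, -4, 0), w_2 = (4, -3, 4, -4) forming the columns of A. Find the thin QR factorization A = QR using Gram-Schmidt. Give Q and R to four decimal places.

Q = [[-0.7071, 0.0000], [0.0000, -0.6000], [-0.7071, 0.0000], [0.0000, -0.8000]], R = [[5.6569, -5.6569], [0.0000, 5.0000]]

w_1 = (-4, 0, -4, 0); ‖w_1‖ = 5.6569, so e_1 = (-0.7071, 0.0000, -0.7071, 0.0000).
e_1·w_2 = (-0.7071)·4 + 0.0000·(-3) + (-0.7071)·4 + 0.0000·(-4) = -5.6569.
u_2 = w_2 + 5.6569·e_1 = (0.0000, -3.0000, 0.0000, -4.0000).
‖u_2‖ = 5.0000, so e_2 = (0.0000, -0.6000, 0.0000, -0.8000).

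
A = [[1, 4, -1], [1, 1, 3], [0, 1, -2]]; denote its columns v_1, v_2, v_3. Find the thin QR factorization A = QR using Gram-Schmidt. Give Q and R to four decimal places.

v_1 = (1, 1, 0); ‖v_1‖ = 1.4142, so q_1 = (0.7071, 0.7071, 0.0000).
q_1·v_2 = 0.7071·4 + 0.7071·1 + 0.0000·1 = 3.5355.
u_2 = v_2 − 3.5355·q_1 = (1.5000, -1.5000, 1.0000).
‖u_2‖ = 2.3452, so q_2 = (0.6396, -0.6396, 0.4264).
q_1·v_3 = 0.7071·(-1) + 0.7071·3 + 0.0000·(-2) = 1.4142; q_2·v_3 = 0.6396·(-1) + (-0.6396)·3 + 0.4264·(-2) = -3.4112.
u_3 = v_3 − 1.4142·q_1 + 3.4112·q_2 = (0.1818, -0.1818, -0.5455).
‖u_3‖ = 0.6030, so q_3 = (0.3015, -0.3015, -0.9045).

Q = [[0.7071, 0.6396, 0.3015], [0.7071, -0.6396, -0.3015], [0.0000, 0.4264, -0.9045]], R = [[1.4142, 3.5355, 1.4142], [0.0000, 2.3452, -3.4112], [0.0000, 0.0000, 0.6030]]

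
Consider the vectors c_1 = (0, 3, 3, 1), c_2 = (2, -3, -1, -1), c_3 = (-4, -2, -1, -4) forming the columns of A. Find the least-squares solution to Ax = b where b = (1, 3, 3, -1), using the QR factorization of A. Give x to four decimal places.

x = (1.5000, 0.6538, 0.2308)

e_1 = c_1/‖c_1‖ = (0, 3, 3, 1)/4.3589 = (0.0000, 0.6882, 0.6882, 0.2294).
r_{12} = e_1·c_2 = -2.9824.
u_2 = c_2 + 2.9824·e_1 = (2.0000, -0.9474, 1.0526, -0.3158).
‖u_2‖ = 2.4709, so e_2 = (0.8094, -0.3834, 0.4260, -0.1278).
r_{13} = e_1·c_3 = -2.9824; r_{23} = e_2·c_3 = -2.3857.
u_3 = c_3 + 2.9824·e_1 + 2.3857·e_2 = (-2.0690, -0.8621, 2.0690, -3.6207).
‖u_3‖ = 4.7343, so e_3 = (-0.4370, -0.1821, 0.4370, -0.7648).
Qᵀb = (3.9001, 1.0650, 1.0925).
Back-substitute: x_3 = 1.0925/4.7343 = 0.2308.
x_2 = (1.0650 + 2.3857·0.2308)/2.4709 = 0.6538.
x_1 = (3.9001 + 2.9824·0.6538 + 2.9824·0.2308)/4.3589 = 1.5000.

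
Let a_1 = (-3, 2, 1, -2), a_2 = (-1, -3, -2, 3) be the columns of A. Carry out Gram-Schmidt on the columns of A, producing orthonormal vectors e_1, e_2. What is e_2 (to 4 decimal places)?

e_2 = (-0.7023, -0.4406, -0.3442, 0.4406)

a_1 = (-3, 2, 1, -2); ‖a_1‖ = 4.2426, so e_1 = (-0.7071, 0.4714, 0.2357, -0.4714).
e_1·a_2 = (-0.7071)·(-1) + 0.4714·(-3) + 0.2357·(-2) + (-0.4714)·3 = -2.5927.
u_2 = a_2 + 2.5927·e_1 = (-2.8333, -1.7778, -1.3889, 1.7778).
‖u_2‖ = 4.0346, so e_2 = (-0.7023, -0.4406, -0.3442, 0.4406).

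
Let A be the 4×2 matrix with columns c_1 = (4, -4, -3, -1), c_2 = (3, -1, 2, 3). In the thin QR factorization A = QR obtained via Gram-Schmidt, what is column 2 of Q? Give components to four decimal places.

q_2 = (0.4994, -0.0713, 0.5350, 0.6777)

c_1 = (4, -4, -3, -1); ‖c_1‖ = 6.4807, so q_1 = (0.6172, -0.6172, -0.4629, -0.1543).
q_1·c_2 = 0.6172·3 + (-0.6172)·(-1) + (-0.4629)·2 + (-0.1543)·3 = 1.0801.
u_2 = c_2 − 1.0801·q_1 = (2.3333, -0.3333, 2.5000, 3.1667).
‖u_2‖ = 4.6726, so q_2 = (0.4994, -0.0713, 0.5350, 0.6777).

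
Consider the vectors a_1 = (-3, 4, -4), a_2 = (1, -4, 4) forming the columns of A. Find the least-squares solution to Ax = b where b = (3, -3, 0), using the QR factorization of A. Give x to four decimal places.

e_1 = a_1/‖a_1‖ = (-3, 4, -4)/6.4031 = (-0.4685, 0.6247, -0.6247).
r_{12} = e_1·a_2 = -5.4661.
u_2 = a_2 + 5.4661·e_1 = (-1.5610, -0.5854, 0.5854).
‖u_2‖ = 1.7669, so e_2 = (-0.8835, -0.3313, 0.3313).
Qᵀb = (-3.2796, -1.6565).
Back-substitute: x_2 = -1.6565/1.7669 = -0.9375.
x_1 = (-3.2796 + 5.4661·(-0.9375))/6.4031 = -1.3125.

x = (-1.3125, -0.9375)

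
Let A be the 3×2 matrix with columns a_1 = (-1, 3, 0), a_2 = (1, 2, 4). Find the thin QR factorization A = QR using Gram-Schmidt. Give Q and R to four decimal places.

Q = [[-0.3162, 0.3487], [0.9487, 0.1162], [0.0000, 0.9300]], R = [[3.1623, 1.5811], [0.0000, 4.3012]]

e_1 = a_1/‖a_1‖ = (-1, 3, 0)/3.1623 = (-0.3162, 0.9487, 0.0000).
r_{12} = e_1·a_2 = 1.5811.
u_2 = a_2 − 1.5811·e_1 = (1.5000, 0.5000, 4.0000).
‖u_2‖ = 4.3012, so e_2 = (0.3487, 0.1162, 0.9300).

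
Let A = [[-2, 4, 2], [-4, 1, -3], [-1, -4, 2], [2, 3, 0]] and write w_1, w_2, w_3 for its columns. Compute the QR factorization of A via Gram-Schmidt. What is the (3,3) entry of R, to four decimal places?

r_{33} = 3.9253

e_1 = w_1/‖w_1‖ = (-2, -4, -1, 2)/5.0000 = (-0.4000, -0.8000, -0.2000, 0.4000).
r_{12} = e_1·w_2 = -0.4000.
u_2 = w_2 + 0.4000·e_1 = (3.8400, 0.6800, -4.0800, 3.1600).
‖u_2‖ = 6.4684, so e_2 = (0.5937, 0.1051, -0.6308, 0.4885).
r_{13} = e_1·w_3 = 1.2000; r_{23} = e_2·w_3 = -0.3896.
u_3 = w_3 − 1.2000·e_1 + 0.3896·e_2 = (2.7113, -1.9990, 1.9943, -0.2897).
r_{33} = ‖u_3‖ = 3.9253.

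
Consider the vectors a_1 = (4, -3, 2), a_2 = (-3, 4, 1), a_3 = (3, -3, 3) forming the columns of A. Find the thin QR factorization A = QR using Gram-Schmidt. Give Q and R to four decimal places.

a_1 = (4, -3, 2); ‖a_1‖ = 5.3852, so e_1 = (0.7428, -0.5571, 0.3714).
e_1·a_2 = 0.7428·(-3) + (-0.5571)·4 + 0.3714·1 = -4.0853.
u_2 = a_2 + 4.0853·e_1 = (0.0345, 1.7241, 2.5172).
‖u_2‖ = 3.0513, so e_2 = (0.0113, 0.5651, 0.8250).
e_1·a_3 = 0.7428·3 + (-0.5571)·(-3) + 0.3714·3 = 5.0138; e_2·a_3 = 0.0113·3 + 0.5651·(-3) + 0.8250·3 = 0.8137.
u_3 = a_3 − 5.0138·e_1 − 0.8137·e_2 = (-0.7333, -0.6667, 0.4667).
‖u_3‖ = 1.0954, so e_3 = (-0.6694, -0.6086, 0.4260).

Q = [[0.7428, 0.0113, -0.6694], [-0.5571, 0.5651, -0.6086], [0.3714, 0.8250, 0.4260]], R = [[5.3852, -4.0853, 5.0138], [0.0000, 3.0513, 0.8137], [0.0000, 0.0000, 1.0954]]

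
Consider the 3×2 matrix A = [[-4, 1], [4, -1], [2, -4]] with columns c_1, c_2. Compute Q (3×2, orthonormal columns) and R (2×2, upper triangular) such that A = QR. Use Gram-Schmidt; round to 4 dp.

c_1 = (-4, 4, 2); ‖c_1‖ = 6.0000, so e_1 = (-0.6667, 0.6667, 0.3333).
e_1·c_2 = (-0.6667)·1 + 0.6667·(-1) + 0.3333·(-4) = -2.6667.
u_2 = c_2 + 2.6667·e_1 = (-0.7778, 0.7778, -3.1111).
‖u_2‖ = 3.2998, so e_2 = (-0.2357, 0.2357, -0.9428).

Q = [[-0.6667, -0.2357], [0.6667, 0.2357], [0.3333, -0.9428]], R = [[6.0000, -2.6667], [0.0000, 3.2998]]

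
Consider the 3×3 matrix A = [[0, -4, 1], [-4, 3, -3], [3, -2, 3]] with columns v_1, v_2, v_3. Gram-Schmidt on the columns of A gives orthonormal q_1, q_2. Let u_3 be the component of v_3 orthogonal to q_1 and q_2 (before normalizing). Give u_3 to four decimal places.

v_1 = (0, -4, 3); ‖v_1‖ = 5.0000, so q_1 = (0.0000, -0.8000, 0.6000).
q_1·v_2 = 0.0000·(-4) + (-0.8000)·3 + 0.6000·(-2) = -3.6000.
u_2 = v_2 + 3.6000·q_1 = (-4.0000, 0.1200, 0.1600).
‖u_2‖ = 4.0050, so q_2 = (-0.9988, 0.0300, 0.0400).
q_1·v_3 = 0.0000·1 + (-0.8000)·(-3) + 0.6000·3 = 4.2000; q_2·v_3 = (-0.9988)·1 + 0.0300·(-3) + 0.0400·3 = -0.9688.
u_3 = v_3 − 4.2000·q_1 + 0.9688·q_2 = (0.0324, 0.3890, 0.5187).

u_3 = (0.0324, 0.3890, 0.5187)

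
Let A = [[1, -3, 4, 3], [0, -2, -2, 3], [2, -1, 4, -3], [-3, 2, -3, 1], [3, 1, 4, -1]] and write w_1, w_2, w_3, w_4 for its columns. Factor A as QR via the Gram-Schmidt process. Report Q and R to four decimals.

Q = [[0.2085, -0.6586, 0.5912, 0.4061], [0.0000, -0.4966, -0.6346, 0.2404], [0.4170, -0.0756, 0.2974, -0.6424], [-0.6255, 0.2375, 0.3990, 0.2546], [0.6255, 0.5074, 0.0037, 0.5475]], R = [[4.7958, -1.6681, 6.8810, -1.8766], [0.0000, 4.0271, -0.6262, -3.5089], [0.0000, 0.0000, 3.6414, -0.6273], [0.0000, 0.0000, 0.0000, 3.5739]]

w_1 = (1, 0, 2, -3, 3); ‖w_1‖ = 4.7958, so e_1 = (0.2085, 0.0000, 0.4170, -0.6255, 0.6255).
e_1·w_2 = 0.2085·(-3) + 0.0000·(-2) + 0.4170·(-1) + (-0.6255)·2 + 0.6255·1 = -1.6681.
u_2 = w_2 + 1.6681·e_1 = (-2.6522, -2.0000, -0.3043, 0.9565, 2.0435).
‖u_2‖ = 4.0271, so e_2 = (-0.6586, -0.4966, -0.0756, 0.2375, 0.5074).
e_1·w_3 = 0.2085·4 + 0.0000·(-2) + 0.4170·4 + (-0.6255)·(-3) + 0.6255·4 = 6.8810; e_2·w_3 = (-0.6586)·4 + (-0.4966)·(-2) + (-0.0756)·4 + 0.2375·(-3) + 0.5074·4 = -0.6262.
u_3 = w_3 − 6.8810·e_1 + 0.6262·e_2 = (2.1528, -2.3110, 1.0831, 1.4531, 0.0134).
‖u_3‖ = 3.6414, so e_3 = (0.5912, -0.6346, 0.2974, 0.3990, 0.0037).
e_1·w_4 = 0.2085·3 + 0.0000·3 + 0.4170·(-3) + (-0.6255)·1 + 0.6255·(-1) = -1.8766; e_2·w_4 = (-0.6586)·3 + (-0.4966)·3 + (-0.0756)·(-3) + 0.2375·1 + 0.5074·(-1) = -3.5089; e_3·w_4 = 0.5912·3 + (-0.6346)·3 + 0.2974·(-3) + 0.3990·1 + 0.0037·(-1) = -0.6273.
u_4 = w_4 + 1.8766·e_1 + 3.5089·e_2 + 0.6273·e_3 = (1.4513, 0.8593, -2.2960, 0.9098, 1.9567).
‖u_4‖ = 3.5739, so e_4 = (0.4061, 0.2404, -0.6424, 0.2546, 0.5475).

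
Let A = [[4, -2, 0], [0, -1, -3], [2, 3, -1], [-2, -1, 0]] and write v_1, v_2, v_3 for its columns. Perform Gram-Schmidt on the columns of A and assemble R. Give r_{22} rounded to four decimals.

v_1 = (4, 0, 2, -2); ‖v_1‖ = 4.8990, so e_1 = (0.8165, 0.0000, 0.4082, -0.4082).
e_1·v_2 = 0.8165·(-2) + 0.0000·(-1) + 0.4082·3 + (-0.4082)·(-1) = 0.0000.
u_2 = v_2 + 0.0000·e_1 = (-2.0000, -1.0000, 3.0000, -1.0000).
r_{22} = ‖u_2‖ = 3.8730.

r_{22} = 3.8730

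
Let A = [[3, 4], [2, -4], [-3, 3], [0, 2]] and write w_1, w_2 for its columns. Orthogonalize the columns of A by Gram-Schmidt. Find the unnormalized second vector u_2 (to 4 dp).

w_1 = (3, 2, -3, 0); ‖w_1‖ = 4.6904, so q_1 = (0.6396, 0.4264, -0.6396, 0.0000).
q_1·w_2 = 0.6396·4 + 0.4264·(-4) + (-0.6396)·3 + 0.0000·2 = -1.0660.
u_2 = w_2 + 1.0660·q_1 = (4.6818, -3.5455, 2.3182, 2.0000).

u_2 = (4.6818, -3.5455, 2.3182, 2.0000)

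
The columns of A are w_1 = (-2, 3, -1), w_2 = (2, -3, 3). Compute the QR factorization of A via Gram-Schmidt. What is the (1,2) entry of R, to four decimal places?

w_1 = (-2, 3, -1); ‖w_1‖ = 3.7417, so q_1 = (-0.5345, 0.8018, -0.2673).
r_{12} = q_1·w_2 = -4.2762.

r_{12} = -4.2762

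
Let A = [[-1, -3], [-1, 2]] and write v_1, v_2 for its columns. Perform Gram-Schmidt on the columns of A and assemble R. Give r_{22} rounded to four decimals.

v_1 = (-1, -1); ‖v_1‖ = 1.4142, so e_1 = (-0.7071, -0.7071).
e_1·v_2 = (-0.7071)·(-3) + (-0.7071)·2 = 0.7071.
u_2 = v_2 − 0.7071·e_1 = (-2.5000, 2.5000).
r_{22} = ‖u_2‖ = 3.5355.

r_{22} = 3.5355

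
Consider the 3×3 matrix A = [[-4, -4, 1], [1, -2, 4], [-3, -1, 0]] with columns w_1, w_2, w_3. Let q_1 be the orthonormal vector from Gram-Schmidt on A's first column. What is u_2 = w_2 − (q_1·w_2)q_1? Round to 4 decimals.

w_1 = (-4, 1, -3); ‖w_1‖ = 5.0990, so q_1 = (-0.7845, 0.1961, -0.5883).
q_1·w_2 = (-0.7845)·(-4) + 0.1961·(-2) + (-0.5883)·(-1) = 3.3340.
u_2 = w_2 − 3.3340·q_1 = (-1.3846, -2.6538, 0.9615).

u_2 = (-1.3846, -2.6538, 0.9615)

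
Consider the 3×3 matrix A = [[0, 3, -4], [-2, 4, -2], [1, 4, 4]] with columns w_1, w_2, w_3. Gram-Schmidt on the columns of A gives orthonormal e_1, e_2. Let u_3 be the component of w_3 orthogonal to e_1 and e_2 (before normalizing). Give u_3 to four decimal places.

w_1 = (0, -2, 1); ‖w_1‖ = 2.2361, so e_1 = (0.0000, -0.8944, 0.4472).
e_1·w_2 = 0.0000·3 + (-0.8944)·4 + 0.4472·4 = -1.7889.
u_2 = w_2 + 1.7889·e_1 = (3.0000, 2.4000, 4.8000).
‖u_2‖ = 6.1482, so e_2 = (0.4880, 0.3904, 0.7807).
e_1·w_3 = 0.0000·(-4) + (-0.8944)·(-2) + 0.4472·4 = 3.5777; e_2·w_3 = 0.4880·(-4) + 0.3904·(-2) + 0.7807·4 = 0.3904.
u_3 = w_3 − 3.5777·e_1 − 0.3904·e_2 = (-4.1905, 1.0476, 2.0952).

u_3 = (-4.1905, 1.0476, 2.0952)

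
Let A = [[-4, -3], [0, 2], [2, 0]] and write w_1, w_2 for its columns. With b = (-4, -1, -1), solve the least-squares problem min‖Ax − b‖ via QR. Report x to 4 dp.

x = (0.5345, 0.2759)

w_1 = (-4, 0, 2); ‖w_1‖ = 4.4721, so e_1 = (-0.8944, 0.0000, 0.4472).
e_1·w_2 = (-0.8944)·(-3) + 0.0000·2 + 0.4472·0 = 2.6833.
u_2 = w_2 − 2.6833·e_1 = (-0.6000, 2.0000, -1.2000).
‖u_2‖ = 2.4083, so e_2 = (-0.2491, 0.8305, -0.4983).
Qᵀb = (3.1305, 0.6644).
Back-substitute: x_2 = 0.6644/2.4083 = 0.2759.
x_1 = (3.1305 − 2.6833·0.2759)/4.4721 = 0.5345.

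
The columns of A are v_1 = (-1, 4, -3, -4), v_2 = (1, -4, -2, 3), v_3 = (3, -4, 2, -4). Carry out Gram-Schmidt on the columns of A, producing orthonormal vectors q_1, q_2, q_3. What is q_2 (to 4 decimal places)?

v_1 = (-1, 4, -3, -4); ‖v_1‖ = 6.4807, so q_1 = (-0.1543, 0.6172, -0.4629, -0.6172).
q_1·v_2 = (-0.1543)·1 + 0.6172·(-4) + (-0.4629)·(-2) + (-0.6172)·3 = -3.5490.
u_2 = v_2 + 3.5490·q_1 = (0.4524, -1.8095, -3.6429, 0.8095).
‖u_2‖ = 4.1719, so q_2 = (0.1084, -0.4337, -0.8732, 0.1940).

q_2 = (0.1084, -0.4337, -0.8732, 0.1940)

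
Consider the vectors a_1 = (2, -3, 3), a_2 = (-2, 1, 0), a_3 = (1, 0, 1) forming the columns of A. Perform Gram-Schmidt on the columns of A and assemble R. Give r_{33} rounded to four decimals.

r_{33} = 0.8963

a_1 = (2, -3, 3); ‖a_1‖ = 4.6904, so e_1 = (0.4264, -0.6396, 0.6396).
e_1·a_2 = 0.4264·(-2) + (-0.6396)·1 + 0.6396·0 = -1.4924.
u_2 = a_2 + 1.4924·e_1 = (-1.3636, 0.0455, 0.9545).
‖u_2‖ = 1.6652, so e_2 = (-0.8189, 0.0273, 0.5732).
e_1·a_3 = 0.4264·1 + (-0.6396)·0 + 0.6396·1 = 1.0660; e_2·a_3 = (-0.8189)·1 + 0.0273·0 + 0.5732·1 = -0.2457.
u_3 = a_3 − 1.0660·e_1 + 0.2457·e_2 = (0.3443, 0.6885, 0.4590).
r_{33} = ‖u_3‖ = 0.8963.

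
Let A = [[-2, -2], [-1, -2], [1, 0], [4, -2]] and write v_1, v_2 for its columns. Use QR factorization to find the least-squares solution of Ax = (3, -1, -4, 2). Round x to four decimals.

x = (-0.1077, -0.6846)

q_1 = v_1/‖v_1‖ = (-2, -1, 1, 4)/4.6904 = (-0.4264, -0.2132, 0.2132, 0.8528).
r_{12} = q_1·v_2 = -0.4264.
u_2 = v_2 + 0.4264·q_1 = (-2.1818, -2.0909, 0.0909, -1.6364).
‖u_2‖ = 3.4378, so q_2 = (-0.6347, -0.6082, 0.0264, -0.4760).
Qᵀb = (-0.2132, -2.3535).
Back-substitute: x_2 = -2.3535/3.4378 = -0.6846.
x_1 = (-0.2132 + 0.4264·(-0.6846))/4.6904 = -0.1077.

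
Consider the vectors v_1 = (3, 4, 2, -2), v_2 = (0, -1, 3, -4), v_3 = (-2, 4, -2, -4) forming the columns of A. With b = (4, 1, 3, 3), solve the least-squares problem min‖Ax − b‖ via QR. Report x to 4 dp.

q_1 = v_1/‖v_1‖ = (3, 4, 2, -2)/5.7446 = (0.5222, 0.6963, 0.3482, -0.3482).
r_{12} = q_1·v_2 = 1.7408.
u_2 = v_2 − 1.7408·q_1 = (-0.9091, -2.2121, 2.3939, -3.3939).
‖u_2‖ = 4.7927, so q_2 = (-0.1897, -0.4616, 0.4995, -0.7082).
r_{13} = q_1·v_3 = 2.4371; r_{23} = q_2·v_3 = 0.3667.
u_3 = v_3 − 2.4371·q_1 − 0.3667·q_2 = (-3.2032, 2.4723, -3.0317, -2.8918).
‖u_3‖ = 5.8246, so q_3 = (-0.5499, 0.4245, -0.5205, -0.4965).
Qᵀb = (2.7852, -1.8463, -4.8262).
Back-substitute: x_3 = -4.8262/5.8246 = -0.8286.
x_2 = (-1.8463 − 0.3667·(-0.8286))/4.7927 = -0.3218.
x_1 = (2.7852 − 1.7408·(-0.3218) − 2.4371·(-0.8286))/5.7446 = 0.9339.

x = (0.9339, -0.3218, -0.8286)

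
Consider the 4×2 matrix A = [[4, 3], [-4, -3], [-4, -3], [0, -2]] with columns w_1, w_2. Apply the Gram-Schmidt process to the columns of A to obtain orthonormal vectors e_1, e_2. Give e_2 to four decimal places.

e_1 = w_1/‖w_1‖ = (4, -4, -4, 0)/6.9282 = (0.5774, -0.5774, -0.5774, 0.0000).
r_{12} = e_1·w_2 = 5.1962.
u_2 = w_2 − 5.1962·e_1 = (0.0000, 0.0000, 0.0000, -2.0000).
‖u_2‖ = 2.0000, so e_2 = (0.0000, 0.0000, 0.0000, -1.0000).

e_2 = (0.0000, 0.0000, 0.0000, -1.0000)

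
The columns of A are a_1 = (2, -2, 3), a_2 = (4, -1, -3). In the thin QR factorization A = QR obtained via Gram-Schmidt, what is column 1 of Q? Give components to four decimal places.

a_1 = (2, -2, 3); ‖a_1‖ = 4.1231, so q_1 = (0.4851, -0.4851, 0.7276).

q_1 = (0.4851, -0.4851, 0.7276)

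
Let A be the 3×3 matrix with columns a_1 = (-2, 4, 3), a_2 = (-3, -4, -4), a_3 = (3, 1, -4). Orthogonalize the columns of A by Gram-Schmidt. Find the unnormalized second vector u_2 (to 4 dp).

u_2 = (-4.5172, -0.9655, -1.7241)

a_1 = (-2, 4, 3); ‖a_1‖ = 5.3852, so e_1 = (-0.3714, 0.7428, 0.5571).
e_1·a_2 = (-0.3714)·(-3) + 0.7428·(-4) + 0.5571·(-4) = -4.0853.
u_2 = a_2 + 4.0853·e_1 = (-4.5172, -0.9655, -1.7241).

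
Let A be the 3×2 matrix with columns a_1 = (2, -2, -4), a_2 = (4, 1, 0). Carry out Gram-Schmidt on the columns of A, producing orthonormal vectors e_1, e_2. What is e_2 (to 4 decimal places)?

a_1 = (2, -2, -4); ‖a_1‖ = 4.8990, so e_1 = (0.4082, -0.4082, -0.8165).
e_1·a_2 = 0.4082·4 + (-0.4082)·1 + (-0.8165)·0 = 1.2247.
u_2 = a_2 − 1.2247·e_1 = (3.5000, 1.5000, 1.0000).
‖u_2‖ = 3.9370, so e_2 = (0.8890, 0.3810, 0.2540).

e_2 = (0.8890, 0.3810, 0.2540)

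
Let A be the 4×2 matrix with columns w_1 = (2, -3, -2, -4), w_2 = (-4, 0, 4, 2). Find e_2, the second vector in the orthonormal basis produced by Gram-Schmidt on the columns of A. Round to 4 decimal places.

e_2 = (-0.5911, -0.5066, 0.5911, -0.2111)

w_1 = (2, -3, -2, -4); ‖w_1‖ = 5.7446, so e_1 = (0.3482, -0.5222, -0.3482, -0.6963).
e_1·w_2 = 0.3482·(-4) + (-0.5222)·0 + (-0.3482)·4 + (-0.6963)·2 = -4.1779.
u_2 = w_2 + 4.1779·e_1 = (-2.5455, -2.1818, 2.5455, -0.9091).
‖u_2‖ = 4.3064, so e_2 = (-0.5911, -0.5066, 0.5911, -0.2111).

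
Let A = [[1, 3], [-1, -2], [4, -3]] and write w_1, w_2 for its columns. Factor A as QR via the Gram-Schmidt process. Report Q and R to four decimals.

w_1 = (1, -1, 4); ‖w_1‖ = 4.2426, so e_1 = (0.2357, -0.2357, 0.9428).
e_1·w_2 = 0.2357·3 + (-0.2357)·(-2) + 0.9428·(-3) = -1.6499.
u_2 = w_2 + 1.6499·e_1 = (3.3889, -2.3889, -1.4444).
‖u_2‖ = 4.3906, so e_2 = (0.7718, -0.5441, -0.3290).

Q = [[0.2357, 0.7718], [-0.2357, -0.5441], [0.9428, -0.3290]], R = [[4.2426, -1.6499], [0.0000, 4.3906]]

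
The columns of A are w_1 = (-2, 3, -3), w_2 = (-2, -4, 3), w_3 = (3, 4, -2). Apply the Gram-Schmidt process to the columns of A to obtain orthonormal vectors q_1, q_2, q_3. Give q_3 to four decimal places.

q_3 = (-0.1606, 0.6423, 0.7494)

w_1 = (-2, 3, -3); ‖w_1‖ = 4.6904, so q_1 = (-0.4264, 0.6396, -0.6396).
q_1·w_2 = (-0.4264)·(-2) + 0.6396·(-4) + (-0.6396)·3 = -3.6244.
u_2 = w_2 + 3.6244·q_1 = (-3.5455, -1.6818, 0.6818).
‖u_2‖ = 3.9829, so q_2 = (-0.8902, -0.4223, 0.1712).
q_1·w_3 = (-0.4264)·3 + 0.6396·4 + (-0.6396)·(-2) = 2.5584; q_2·w_3 = (-0.8902)·3 + (-0.4223)·4 + 0.1712·(-2) = -4.7019.
u_3 = w_3 − 2.5584·q_1 + 4.7019·q_2 = (-0.0946, 0.3782, 0.4413).
‖u_3‖ = 0.5888, so q_3 = (-0.1606, 0.6423, 0.7494).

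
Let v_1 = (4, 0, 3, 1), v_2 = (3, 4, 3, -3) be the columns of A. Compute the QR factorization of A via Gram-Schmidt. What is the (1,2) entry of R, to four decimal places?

r_{12} = 3.5301

v_1 = (4, 0, 3, 1); ‖v_1‖ = 5.0990, so e_1 = (0.7845, 0.0000, 0.5883, 0.1961).
r_{12} = e_1·v_2 = 3.5301.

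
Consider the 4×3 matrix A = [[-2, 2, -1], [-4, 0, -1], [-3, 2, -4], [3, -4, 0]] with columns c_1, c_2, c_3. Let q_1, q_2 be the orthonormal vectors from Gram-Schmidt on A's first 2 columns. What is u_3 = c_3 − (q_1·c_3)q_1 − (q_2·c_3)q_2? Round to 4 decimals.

u_3 = (-0.0841, 0.9813, -2.5888, -1.3364)

c_1 = (-2, -4, -3, 3); ‖c_1‖ = 6.1644, so q_1 = (-0.3244, -0.6489, -0.4867, 0.4867).
q_1·c_2 = (-0.3244)·2 + (-0.6489)·0 + (-0.4867)·2 + 0.4867·(-4) = -3.5689.
u_2 = c_2 + 3.5689·q_1 = (0.8421, -2.3158, 0.2632, -2.2632).
‖u_2‖ = 3.3561, so q_2 = (0.2509, -0.6900, 0.0784, -0.6743).
q_1·c_3 = (-0.3244)·(-1) + (-0.6489)·(-1) + (-0.4867)·(-4) + 0.4867·0 = 2.9200; q_2·c_3 = 0.2509·(-1) + (-0.6900)·(-1) + 0.0784·(-4) + (-0.6743)·0 = 0.1255.
u_3 = c_3 − 2.9200·q_1 − 0.1255·q_2 = (-0.0841, 0.9813, -2.5888, -1.3364).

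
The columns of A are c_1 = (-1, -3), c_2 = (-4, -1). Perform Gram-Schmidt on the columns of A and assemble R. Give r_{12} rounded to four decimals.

r_{12} = 2.2136

c_1 = (-1, -3); ‖c_1‖ = 3.1623, so q_1 = (-0.3162, -0.9487).
r_{12} = q_1·c_2 = 2.2136.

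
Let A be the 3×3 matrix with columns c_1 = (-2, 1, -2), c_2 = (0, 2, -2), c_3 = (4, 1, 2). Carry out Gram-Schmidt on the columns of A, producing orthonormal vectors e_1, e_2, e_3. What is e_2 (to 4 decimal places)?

e_2 = (0.6667, 0.6667, -0.3333)

c_1 = (-2, 1, -2); ‖c_1‖ = 3.0000, so e_1 = (-0.6667, 0.3333, -0.6667).
e_1·c_2 = (-0.6667)·0 + 0.3333·2 + (-0.6667)·(-2) = 2.0000.
u_2 = c_2 − 2.0000·e_1 = (1.3333, 1.3333, -0.6667).
‖u_2‖ = 2.0000, so e_2 = (0.6667, 0.6667, -0.3333).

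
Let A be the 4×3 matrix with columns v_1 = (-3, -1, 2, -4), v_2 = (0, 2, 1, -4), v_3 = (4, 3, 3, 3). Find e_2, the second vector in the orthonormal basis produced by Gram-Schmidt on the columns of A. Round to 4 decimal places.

e_1 = v_1/‖v_1‖ = (-3, -1, 2, -4)/5.4772 = (-0.5477, -0.1826, 0.3651, -0.7303).
r_{12} = e_1·v_2 = 2.9212.
u_2 = v_2 − 2.9212·e_1 = (1.6000, 2.5333, -0.0667, -1.8667).
‖u_2‖ = 3.5308, so e_2 = (0.4532, 0.7175, -0.0189, -0.5287).

e_2 = (0.4532, 0.7175, -0.0189, -0.5287)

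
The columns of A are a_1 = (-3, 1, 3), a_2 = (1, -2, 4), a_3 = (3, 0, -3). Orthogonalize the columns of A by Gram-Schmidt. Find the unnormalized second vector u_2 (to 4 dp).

a_1 = (-3, 1, 3); ‖a_1‖ = 4.3589, so e_1 = (-0.6882, 0.2294, 0.6882).
e_1·a_2 = (-0.6882)·1 + 0.2294·(-2) + 0.6882·4 = 1.6059.
u_2 = a_2 − 1.6059·e_1 = (2.1053, -2.3684, 2.8947).

u_2 = (2.1053, -2.3684, 2.8947)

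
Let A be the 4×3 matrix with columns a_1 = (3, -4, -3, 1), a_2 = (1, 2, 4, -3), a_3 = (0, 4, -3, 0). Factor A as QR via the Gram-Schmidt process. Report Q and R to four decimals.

a_1 = (3, -4, -3, 1); ‖a_1‖ = 5.9161, so q_1 = (0.5071, -0.6761, -0.5071, 0.1690).
q_1·a_2 = 0.5071·1 + (-0.6761)·2 + (-0.5071)·4 + 0.1690·(-3) = -3.3806.
u_2 = a_2 + 3.3806·q_1 = (2.7143, -0.2857, 2.2857, -2.4286).
‖u_2‖ = 4.3095, so q_2 = (0.6298, -0.0663, 0.5304, -0.5635).
q_1·a_3 = 0.5071·0 + (-0.6761)·4 + (-0.5071)·(-3) + 0.1690·0 = -1.1832; q_2·a_3 = 0.6298·0 + (-0.0663)·4 + 0.5304·(-3) + (-0.5635)·0 = -1.8564.
u_3 = a_3 + 1.1832·q_1 + 1.8564·q_2 = (1.7692, 3.0769, -2.6154, -0.8462).
‖u_3‖ = 4.4893, so q_3 = (0.3941, 0.6854, -0.5826, -0.1885).

Q = [[0.5071, 0.6298, 0.3941], [-0.6761, -0.0663, 0.6854], [-0.5071, 0.5304, -0.5826], [0.1690, -0.5635, -0.1885]], R = [[5.9161, -3.3806, -1.1832], [0.0000, 4.3095, -1.8564], [0.0000, 0.0000, 4.4893]]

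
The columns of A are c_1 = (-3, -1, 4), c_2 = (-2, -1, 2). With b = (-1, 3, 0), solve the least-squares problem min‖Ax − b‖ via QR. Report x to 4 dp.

c_1 = (-3, -1, 4); ‖c_1‖ = 5.0990, so e_1 = (-0.5883, -0.1961, 0.7845).
e_1·c_2 = (-0.5883)·(-2) + (-0.1961)·(-1) + 0.7845·2 = 2.9417.
u_2 = c_2 − 2.9417·e_1 = (-0.2692, -0.4231, -0.3077).
‖u_2‖ = 0.5883, so e_2 = (-0.4576, -0.7191, -0.5230).
Qᵀb = (0.0000, -1.6997).
Back-substitute: x_2 = -1.6997/0.5883 = -2.8889.
x_1 = (0.0000 − 2.9417·(-2.8889))/5.0990 = 1.6667.

x = (1.6667, -2.8889)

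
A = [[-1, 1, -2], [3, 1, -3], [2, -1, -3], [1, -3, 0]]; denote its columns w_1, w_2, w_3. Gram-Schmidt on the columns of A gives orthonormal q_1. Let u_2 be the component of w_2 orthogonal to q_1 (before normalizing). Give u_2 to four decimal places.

w_1 = (-1, 3, 2, 1); ‖w_1‖ = 3.8730, so q_1 = (-0.2582, 0.7746, 0.5164, 0.2582).
q_1·w_2 = (-0.2582)·1 + 0.7746·1 + 0.5164·(-1) + 0.2582·(-3) = -0.7746.
u_2 = w_2 + 0.7746·q_1 = (0.8000, 1.6000, -0.6000, -2.8000).

u_2 = (0.8000, 1.6000, -0.6000, -2.8000)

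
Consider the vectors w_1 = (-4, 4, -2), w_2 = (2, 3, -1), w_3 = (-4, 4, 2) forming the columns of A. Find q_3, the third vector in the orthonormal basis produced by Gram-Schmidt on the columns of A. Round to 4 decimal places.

q_3 = (-0.0925, 0.3698, 0.9245)

w_1 = (-4, 4, -2); ‖w_1‖ = 6.0000, so q_1 = (-0.6667, 0.6667, -0.3333).
q_1·w_2 = (-0.6667)·2 + 0.6667·3 + (-0.3333)·(-1) = 1.0000.
u_2 = w_2 − 1.0000·q_1 = (2.6667, 2.3333, -0.6667).
‖u_2‖ = 3.6056, so q_2 = (0.7396, 0.6472, -0.1849).
q_1·w_3 = (-0.6667)·(-4) + 0.6667·4 + (-0.3333)·2 = 4.6667; q_2·w_3 = 0.7396·(-4) + 0.6472·4 + (-0.1849)·2 = -0.7396.
u_3 = w_3 − 4.6667·q_1 + 0.7396·q_2 = (-0.3419, 1.3675, 3.4188).
‖u_3‖ = 3.6980, so q_3 = (-0.0925, 0.3698, 0.9245).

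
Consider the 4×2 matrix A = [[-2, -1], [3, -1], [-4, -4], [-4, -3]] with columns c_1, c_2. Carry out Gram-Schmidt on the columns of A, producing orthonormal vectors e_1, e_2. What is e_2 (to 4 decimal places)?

e_2 = (0.0609, -0.8520, -0.4869, -0.1826)

c_1 = (-2, 3, -4, -4); ‖c_1‖ = 6.7082, so e_1 = (-0.2981, 0.4472, -0.5963, -0.5963).
e_1·c_2 = (-0.2981)·(-1) + 0.4472·(-1) + (-0.5963)·(-4) + (-0.5963)·(-3) = 4.0249.
u_2 = c_2 − 4.0249·e_1 = (0.2000, -2.8000, -1.6000, -0.6000).
‖u_2‖ = 3.2863, so e_2 = (0.0609, -0.8520, -0.4869, -0.1826).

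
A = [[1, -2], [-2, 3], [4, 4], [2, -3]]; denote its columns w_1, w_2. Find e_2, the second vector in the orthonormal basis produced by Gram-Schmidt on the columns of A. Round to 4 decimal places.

e_2 = (-0.3381, 0.5137, 0.5982, -0.5137)

w_1 = (1, -2, 4, 2); ‖w_1‖ = 5.0000, so e_1 = (0.2000, -0.4000, 0.8000, 0.4000).
e_1·w_2 = 0.2000·(-2) + (-0.4000)·3 + 0.8000·4 + 0.4000·(-3) = 0.4000.
u_2 = w_2 − 0.4000·e_1 = (-2.0800, 3.1600, 3.6800, -3.1600).
‖u_2‖ = 6.1514, so e_2 = (-0.3381, 0.5137, 0.5982, -0.5137).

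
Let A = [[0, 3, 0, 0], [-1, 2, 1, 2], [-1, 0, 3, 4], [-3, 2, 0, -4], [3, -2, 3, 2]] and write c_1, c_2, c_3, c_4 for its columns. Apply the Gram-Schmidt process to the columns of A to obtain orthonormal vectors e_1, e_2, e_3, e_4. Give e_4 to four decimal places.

c_1 = (0, -1, -1, -3, 3); ‖c_1‖ = 4.4721, so e_1 = (0.0000, -0.2236, -0.2236, -0.6708, 0.6708).
e_1·c_2 = 0.0000·3 + (-0.2236)·2 + (-0.2236)·0 + (-0.6708)·2 + 0.6708·(-2) = -3.1305.
u_2 = c_2 + 3.1305·e_1 = (3.0000, 1.3000, -0.7000, -0.1000, 0.1000).
‖u_2‖ = 3.3466, so e_2 = (0.8964, 0.3884, -0.2092, -0.0299, 0.0299).
e_1·c_3 = 0.0000·0 + (-0.2236)·1 + (-0.2236)·3 + (-0.6708)·0 + 0.6708·3 = 1.1180; e_2·c_3 = 0.8964·0 + 0.3884·1 + (-0.2092)·3 + (-0.0299)·0 + 0.0299·3 = -0.1494.
u_3 = c_3 − 1.1180·e_1 + 0.1494·e_2 = (0.1339, 1.3080, 3.2188, 0.7455, 2.2545).
‖u_3‖ = 4.2104, so e_3 = (0.0318, 0.3107, 0.7645, 0.1771, 0.5354).
e_1·c_4 = 0.0000·0 + (-0.2236)·2 + (-0.2236)·4 + (-0.6708)·(-4) + 0.6708·2 = 2.6833; e_2·c_4 = 0.8964·0 + 0.3884·2 + (-0.2092)·4 + (-0.0299)·(-4) + 0.0299·2 = 0.1195; e_3·c_4 = 0.0318·0 + 0.3107·2 + 0.7645·4 + 0.1771·(-4) + 0.5354·2 = 4.0418.
u_4 = c_4 − 2.6833·e_1 − 0.1195·e_2 − 4.0418·e_3 = (-0.2357, 1.2979, 1.5351, -2.9121, -1.9678).
‖u_4‖ = 4.0558, so e_4 = (-0.0581, 0.3200, 0.3785, -0.7180, -0.4852).

e_4 = (-0.0581, 0.3200, 0.3785, -0.7180, -0.4852)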